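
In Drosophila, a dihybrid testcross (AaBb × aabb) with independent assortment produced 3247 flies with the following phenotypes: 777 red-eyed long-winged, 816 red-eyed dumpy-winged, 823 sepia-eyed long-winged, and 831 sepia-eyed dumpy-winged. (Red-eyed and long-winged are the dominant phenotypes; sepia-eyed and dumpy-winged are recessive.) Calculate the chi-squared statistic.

2.122

A dihybrid testcross with independent assortment gives a 1:1:1:1 ratio.
Under the 1:1:1:1 hypothesis (Σ ratio = 4, N = 3247):
  red-eyed long-winged: 3247 × 1/4 = 811.75
  red-eyed dumpy-winged: 3247 × 1/4 = 811.75
  sepia-eyed long-winged: 3247 × 1/4 = 811.75
  sepia-eyed dumpy-winged: 3247 × 1/4 = 811.75
χ² = Σ (O − E)² / E
  red-eyed long-winged: (777 − 811.75)² / 811.75 = 1.4876
  red-eyed dumpy-winged: (816 − 811.75)² / 811.75 = 0.0223
  sepia-eyed long-winged: (823 − 811.75)² / 811.75 = 0.1559
  sepia-eyed dumpy-winged: (831 − 811.75)² / 811.75 = 0.4565
χ² = 1.4876 + 0.0223 + 0.1559 + 0.4565 = 2.1223 ≈ 2.122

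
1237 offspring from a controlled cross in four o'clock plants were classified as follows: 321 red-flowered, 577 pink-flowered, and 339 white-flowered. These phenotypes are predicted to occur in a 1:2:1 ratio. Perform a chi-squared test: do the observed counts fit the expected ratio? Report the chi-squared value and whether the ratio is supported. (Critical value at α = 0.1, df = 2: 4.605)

Expected counts for N = 1237 under a 1:2:1 ratio (total parts = 4):
  red-flowered: 1237 × 1/4 = 309.25
  pink-flowered: 1237 × 2/4 = 618.5
  white-flowered: 1237 × 1/4 = 309.25
χ² = Σ (O − E)² / E
  red-flowered: (321 − 309.25)² / 309.25 = 0.4464
  pink-flowered: (577 − 618.5)² / 618.5 = 2.7846
  white-flowered: (339 − 309.25)² / 309.25 = 2.8620
χ² = 0.4464 + 2.7846 + 2.8620 = 6.093
Degrees of freedom = 3 − 1 = 2; critical value at α = 0.1 is 4.605.
Since 6.093 > 4.605, we reject the null hypothesis — the data do not fit the 1:2:1 ratio.

6.093; not consistent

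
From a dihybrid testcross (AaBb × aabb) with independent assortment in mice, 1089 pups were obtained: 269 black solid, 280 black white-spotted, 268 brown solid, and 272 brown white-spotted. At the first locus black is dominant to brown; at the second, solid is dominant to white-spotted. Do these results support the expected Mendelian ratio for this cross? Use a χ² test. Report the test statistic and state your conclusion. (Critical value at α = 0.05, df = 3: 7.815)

A dihybrid testcross with independent assortment gives a 1:1:1:1 ratio.
Total ratio parts = 4. Expected numbers out of 1089:
  black solid: 1089 × 1/4 = 272.25
  black white-spotted: 1089 × 1/4 = 272.25
  brown solid: 1089 × 1/4 = 272.25
  brown white-spotted: 1089 × 1/4 = 272.25
χ² = Σ (O − E)² / E
  black solid: (269 − 272.25)² / 272.25 = 0.0388
  black white-spotted: (280 − 272.25)² / 272.25 = 0.2206
  brown solid: (268 − 272.25)² / 272.25 = 0.0663
  brown white-spotted: (272 − 272.25)² / 272.25 = 0.0002
χ² = 0.0388 + 0.2206 + 0.0663 + 0.0002 = 0.3259 ≈ 0.326
Degrees of freedom = 4 − 1 = 3; critical value at α = 0.05 is 7.815.
Since 0.326 < 7.815, we fail to reject the null hypothesis — the data are consistent with the 1:1:1:1 ratio.

0.326; consistent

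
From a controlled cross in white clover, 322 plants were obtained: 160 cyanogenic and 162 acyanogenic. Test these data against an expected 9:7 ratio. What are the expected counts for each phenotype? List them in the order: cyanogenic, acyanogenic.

Under the 9:7 hypothesis (Σ ratio = 16, N = 322):
  cyanogenic: 322 × 9/16 = 181.125
  acyanogenic: 322 × 7/16 = 140.875

181.125, 140.875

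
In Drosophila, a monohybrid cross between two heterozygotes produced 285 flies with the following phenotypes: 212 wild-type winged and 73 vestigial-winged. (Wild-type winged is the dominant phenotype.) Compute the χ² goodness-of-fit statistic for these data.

0.057

For a monohybrid cross between heterozygotes with complete dominance, the expected phenotypic ratio is 3:1.
Under the 3:1 hypothesis (Σ ratio = 4, N = 285):
  wild-type winged: 285 × 3/4 = 213.75
  vestigial-winged: 285 × 1/4 = 71.25
χ² = Σ (O − E)² / E
  wild-type winged: (212 − 213.75)² / 213.75 = 0.0143
  vestigial-winged: (73 − 71.25)² / 71.25 = 0.0430
χ² = 0.0143 + 0.0430 = 0.0573 ≈ 0.057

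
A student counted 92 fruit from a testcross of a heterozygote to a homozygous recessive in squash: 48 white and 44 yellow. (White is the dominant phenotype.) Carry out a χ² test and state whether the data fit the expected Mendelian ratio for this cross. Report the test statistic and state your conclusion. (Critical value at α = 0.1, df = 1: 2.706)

0.174; consistent

A testcross of a heterozygote (Aa × aa) gives a 1:1 phenotypic ratio.
The 1:1 ratio has 2 parts, so with N = 92 the expected counts are:
  white: 92 × 1/2 = 46
  yellow: 92 × 1/2 = 46
χ² = Σ (O − E)² / E
  white: (48 − 46)² / 46 = 0.0870
  yellow: (44 − 46)² / 46 = 0.0870
χ² = 0.0870 + 0.0870 = 0.174
Degrees of freedom = 2 − 1 = 1; critical value at α = 0.1 is 2.706.
Since 0.174 < 2.706, we fail to reject the null hypothesis — the data are consistent with the 1:1 ratio.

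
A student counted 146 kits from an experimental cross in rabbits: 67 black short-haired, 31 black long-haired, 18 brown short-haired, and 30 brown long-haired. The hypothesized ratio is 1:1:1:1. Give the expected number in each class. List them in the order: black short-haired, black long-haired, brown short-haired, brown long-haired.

Under the 1:1:1:1 hypothesis (Σ ratio = 4, N = 146):
  black short-haired: 146 × 1/4 = 36.5
  black long-haired: 146 × 1/4 = 36.5
  brown short-haired: 146 × 1/4 = 36.5
  brown long-haired: 146 × 1/4 = 36.5

36.5, 36.5, 36.5, 36.5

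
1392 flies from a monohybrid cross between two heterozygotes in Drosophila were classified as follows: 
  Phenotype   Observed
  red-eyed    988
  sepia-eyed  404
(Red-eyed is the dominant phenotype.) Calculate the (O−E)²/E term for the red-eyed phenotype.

For a monohybrid cross between heterozygotes with complete dominance, the expected phenotypic ratio is 3:1.
Total ratio parts = 4. Expected numbers out of 1392:
  red-eyed: 1392 × 3/4 = 1044
  sepia-eyed: 1392 × 1/4 = 348
Contribution of red-eyed: (988 − 1044)² / 1044 = 3.0038

3.004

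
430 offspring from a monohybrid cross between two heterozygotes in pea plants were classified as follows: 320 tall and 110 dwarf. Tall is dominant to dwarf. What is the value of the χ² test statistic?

For a monohybrid cross between heterozygotes with complete dominance, the expected phenotypic ratio is 3:1.
Expected counts for N = 430 under a 3:1 ratio (total parts = 4):
  tall: 430 × 3/4 = 322.5
  dwarf: 430 × 1/4 = 107.5
χ² = Σ (O − E)² / E
  tall: (320 − 322.5)² / 322.5 = 0.0194
  dwarf: (110 − 107.5)² / 107.5 = 0.0581
χ² = 0.0194 + 0.0581 = 0.0775 ≈ 0.078

0.078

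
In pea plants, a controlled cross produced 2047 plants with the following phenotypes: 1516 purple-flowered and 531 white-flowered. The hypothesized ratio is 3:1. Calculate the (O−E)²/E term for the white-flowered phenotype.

0.724

Expected counts for N = 2047 under a 3:1 ratio (total parts = 4):
  purple-flowered: 2047 × 3/4 = 1535.25
  white-flowered: 2047 × 1/4 = 511.75
Contribution of white-flowered: (531 − 511.75)² / 511.75 = 0.7241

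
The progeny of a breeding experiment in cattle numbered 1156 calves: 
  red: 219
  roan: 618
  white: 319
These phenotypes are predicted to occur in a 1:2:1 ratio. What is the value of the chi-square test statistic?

The 1:2:1 ratio has 4 parts, so with N = 1156 the expected counts are:
  red: 1156 × 1/4 = 289
  roan: 1156 × 2/4 = 578
  white: 1156 × 1/4 = 289
χ² = Σ (O − E)² / E
  red: (219 − 289)² / 289 = 16.9550
  roan: (618 − 578)² / 578 = 2.7682
  white: (319 − 289)² / 289 = 3.1142
χ² = 16.9550 + 2.7682 + 3.1142 = 22.8374 ≈ 22.837

22.837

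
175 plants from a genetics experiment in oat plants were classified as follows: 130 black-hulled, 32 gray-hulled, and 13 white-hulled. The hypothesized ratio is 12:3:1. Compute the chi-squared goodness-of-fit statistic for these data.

The 12:3:1 ratio has 16 parts, so with N = 175 the expected counts are:
  black-hulled: 175 × 12/16 = 131.25
  gray-hulled: 175 × 3/16 = 32.8125
  white-hulled: 175 × 1/16 = 10.9375
χ² = Σ (O − E)² / E
  black-hulled: (130 − 131.25)² / 131.25 = 0.0119
  gray-hulled: (32 − 32.8125)² / 32.8125 = 0.0201
  white-hulled: (13 − 10.9375)² / 10.9375 = 0.3889
χ² = 0.0119 + 0.0201 + 0.3889 = 0.4209 ≈ 0.421

0.421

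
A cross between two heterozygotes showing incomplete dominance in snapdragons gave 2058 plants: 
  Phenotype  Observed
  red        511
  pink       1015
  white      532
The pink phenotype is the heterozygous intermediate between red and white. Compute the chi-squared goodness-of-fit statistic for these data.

0.810

With incomplete dominance, a heterozygote × heterozygote cross gives a 1:2:1 phenotypic ratio.
Expected counts for N = 2058 under a 1:2:1 ratio (total parts = 4):
  red: 2058 × 1/4 = 514.5
  pink: 2058 × 2/4 = 1029
  white: 2058 × 1/4 = 514.5
χ² = Σ (O − E)² / E
  red: (511 − 514.5)² / 514.5 = 0.0238
  pink: (1015 − 1029)² / 1029 = 0.1905
  white: (532 − 514.5)² / 514.5 = 0.5952
χ² = 0.0238 + 0.1905 + 0.5952 = 0.8095 ≈ 0.810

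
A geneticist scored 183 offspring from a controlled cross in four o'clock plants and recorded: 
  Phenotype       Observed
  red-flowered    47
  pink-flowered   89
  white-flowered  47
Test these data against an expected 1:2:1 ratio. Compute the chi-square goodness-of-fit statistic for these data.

0.137

Expected counts for N = 183 under a 1:2:1 ratio (total parts = 4):
  red-flowered: 183 × 1/4 = 45.75
  pink-flowered: 183 × 2/4 = 91.5
  white-flowered: 183 × 1/4 = 45.75
χ² = Σ (O − E)² / E
  red-flowered: (47 − 45.75)² / 45.75 = 0.0342
  pink-flowered: (89 − 91.5)² / 91.5 = 0.0683
  white-flowered: (47 − 45.75)² / 45.75 = 0.0342
χ² = 0.0342 + 0.0683 + 0.0342 = 0.1367 ≈ 0.137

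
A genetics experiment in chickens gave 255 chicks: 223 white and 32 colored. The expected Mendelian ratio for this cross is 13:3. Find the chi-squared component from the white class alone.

Under the 13:3 hypothesis (Σ ratio = 16, N = 255):
  white: 255 × 13/16 = 207.1875
  colored: 255 × 3/16 = 47.8125
Contribution of white: (223 − 207.1875)² / 207.1875 = 1.2068

1.207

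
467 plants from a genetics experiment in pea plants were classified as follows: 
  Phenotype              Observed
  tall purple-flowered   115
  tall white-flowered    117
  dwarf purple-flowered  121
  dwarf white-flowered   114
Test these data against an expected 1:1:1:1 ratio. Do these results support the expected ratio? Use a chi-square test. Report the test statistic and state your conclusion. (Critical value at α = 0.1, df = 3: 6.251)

0.246; consistent

The 1:1:1:1 ratio has 4 parts, so with N = 467 the expected counts are:
  tall purple-flowered: 467 × 1/4 = 116.75
  tall white-flowered: 467 × 1/4 = 116.75
  dwarf purple-flowered: 467 × 1/4 = 116.75
  dwarf white-flowered: 467 × 1/4 = 116.75
χ² = Σ (O − E)² / E
  tall purple-flowered: (115 − 116.75)² / 116.75 = 0.0262
  tall white-flowered: (117 − 116.75)² / 116.75 = 0.0005
  dwarf purple-flowered: (121 − 116.75)² / 116.75 = 0.1547
  dwarf white-flowered: (114 − 116.75)² / 116.75 = 0.0648
χ² = 0.0262 + 0.0005 + 0.1547 + 0.0648 = 0.2462 ≈ 0.246
Degrees of freedom = 4 − 1 = 3; critical value at α = 0.1 is 6.251.
Since 0.246 < 6.251, we fail to reject the null hypothesis — the data are consistent with the 1:1:1:1 ratio.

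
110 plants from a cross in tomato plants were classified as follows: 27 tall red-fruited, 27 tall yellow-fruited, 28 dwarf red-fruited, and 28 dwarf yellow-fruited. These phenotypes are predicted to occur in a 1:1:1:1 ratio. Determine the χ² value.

0.036

Under the 1:1:1:1 hypothesis (Σ ratio = 4, N = 110):
  tall red-fruited: 110 × 1/4 = 27.5
  tall yellow-fruited: 110 × 1/4 = 27.5
  dwarf red-fruited: 110 × 1/4 = 27.5
  dwarf yellow-fruited: 110 × 1/4 = 27.5
χ² = Σ (O − E)² / E
  tall red-fruited: (27 − 27.5)² / 27.5 = 0.0091
  tall yellow-fruited: (27 − 27.5)² / 27.5 = 0.0091
  dwarf red-fruited: (28 − 27.5)² / 27.5 = 0.0091
  dwarf yellow-fruited: (28 − 27.5)² / 27.5 = 0.0091
χ² = 0.0091 + 0.0091 + 0.0091 + 0.0091 = 0.0364 ≈ 0.036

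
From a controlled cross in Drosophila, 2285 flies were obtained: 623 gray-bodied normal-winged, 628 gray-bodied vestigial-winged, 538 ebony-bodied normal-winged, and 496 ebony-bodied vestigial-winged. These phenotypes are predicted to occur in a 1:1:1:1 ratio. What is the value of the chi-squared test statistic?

Under the 1:1:1:1 hypothesis (Σ ratio = 4, N = 2285):
  gray-bodied normal-winged: 2285 × 1/4 = 571.25
  gray-bodied vestigial-winged: 2285 × 1/4 = 571.25
  ebony-bodied normal-winged: 2285 × 1/4 = 571.25
  ebony-bodied vestigial-winged: 2285 × 1/4 = 571.25
χ² = Σ (O − E)² / E
  gray-bodied normal-winged: (623 − 571.25)² / 571.25 = 4.6881
  gray-bodied vestigial-winged: (628 − 571.25)² / 571.25 = 5.6377
  ebony-bodied normal-winged: (538 − 571.25)² / 571.25 = 1.9353
  ebony-bodied vestigial-winged: (496 − 571.25)² / 571.25 = 9.9126
χ² = 4.6881 + 5.6377 + 1.9353 + 9.9126 = 22.1737 ≈ 22.174

22.174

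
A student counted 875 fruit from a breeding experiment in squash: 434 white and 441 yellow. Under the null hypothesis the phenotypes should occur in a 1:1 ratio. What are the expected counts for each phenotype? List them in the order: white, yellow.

Under the 1:1 hypothesis (Σ ratio = 2, N = 875):
  white: 875 × 1/2 = 437.5
  yellow: 875 × 1/2 = 437.5

437.5, 437.5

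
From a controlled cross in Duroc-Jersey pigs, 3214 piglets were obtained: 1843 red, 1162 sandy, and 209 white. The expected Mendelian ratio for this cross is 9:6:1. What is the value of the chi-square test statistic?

2.563

Expected counts for N = 3214 under a 9:6:1 ratio (total parts = 16):
  red: 3214 × 9/16 = 1807.875
  sandy: 3214 × 6/16 = 1205.25
  white: 3214 × 1/16 = 200.875
χ² = Σ (O − E)² / E
  red: (1843 − 1807.875)² / 1807.875 = 0.6824
  sandy: (1162 − 1205.25)² / 1205.25 = 1.5520
  white: (209 − 200.875)² / 200.875 = 0.3286
χ² = 0.6824 + 1.5520 + 0.3286 = 2.563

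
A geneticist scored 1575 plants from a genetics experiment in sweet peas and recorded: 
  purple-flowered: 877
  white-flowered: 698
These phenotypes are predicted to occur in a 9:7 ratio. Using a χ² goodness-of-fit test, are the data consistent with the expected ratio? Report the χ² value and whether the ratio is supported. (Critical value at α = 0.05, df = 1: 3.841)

0.206; consistent

Under the 9:7 hypothesis (Σ ratio = 16, N = 1575):
  purple-flowered: 1575 × 9/16 = 885.9375
  white-flowered: 1575 × 7/16 = 689.0625
χ² = Σ (O − E)² / E
  purple-flowered: (877 − 885.9375)² / 885.9375 = 0.0902
  white-flowered: (698 − 689.0625)² / 689.0625 = 0.1159
χ² = 0.0902 + 0.1159 = 0.2061 ≈ 0.206
Degrees of freedom = 2 − 1 = 1; critical value at α = 0.05 is 3.841.
Since 0.206 < 3.841, we fail to reject the null hypothesis — the data are consistent with the 9:7 ratio.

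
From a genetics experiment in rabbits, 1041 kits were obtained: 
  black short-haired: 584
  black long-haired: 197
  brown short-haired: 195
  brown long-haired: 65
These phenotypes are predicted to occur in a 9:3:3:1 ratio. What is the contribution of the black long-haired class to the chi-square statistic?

Under the 9:3:3:1 hypothesis (Σ ratio = 16, N = 1041):
  black short-haired: 1041 × 9/16 = 585.5625
  black long-haired: 1041 × 3/16 = 195.1875
  brown short-haired: 1041 × 3/16 = 195.1875
  brown long-haired: 1041 × 1/16 = 65.0625
Contribution of black long-haired: (197 − 195.1875)² / 195.1875 = 0.0168

0.017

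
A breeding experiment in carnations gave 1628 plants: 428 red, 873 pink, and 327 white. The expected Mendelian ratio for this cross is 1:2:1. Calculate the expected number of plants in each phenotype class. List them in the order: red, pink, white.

The 1:2:1 ratio has 4 parts, so with N = 1628 the expected counts are:
  red: 1628 × 1/4 = 407
  pink: 1628 × 2/4 = 814
  white: 1628 × 1/4 = 407

407, 814, 407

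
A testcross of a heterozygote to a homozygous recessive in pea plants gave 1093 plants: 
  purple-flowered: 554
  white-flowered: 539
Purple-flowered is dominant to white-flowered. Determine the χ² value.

0.206

A testcross of a heterozygote (Aa × aa) gives a 1:1 phenotypic ratio.
Expected counts for N = 1093 under a 1:1 ratio (total parts = 2):
  purple-flowered: 1093 × 1/2 = 546.5
  white-flowered: 1093 × 1/2 = 546.5
χ² = Σ (O − E)² / E
  purple-flowered: (554 − 546.5)² / 546.5 = 0.1029
  white-flowered: (539 − 546.5)² / 546.5 = 0.1029
χ² = 0.1029 + 0.1029 = 0.2058 ≈ 0.206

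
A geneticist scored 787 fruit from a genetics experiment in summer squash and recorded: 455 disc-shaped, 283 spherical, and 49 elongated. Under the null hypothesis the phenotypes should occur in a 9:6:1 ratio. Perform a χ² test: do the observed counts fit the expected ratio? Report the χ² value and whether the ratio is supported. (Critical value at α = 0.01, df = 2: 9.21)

Total ratio parts = 16. Expected numbers out of 787:
  disc-shaped: 787 × 9/16 = 442.6875
  spherical: 787 × 6/16 = 295.125
  elongated: 787 × 1/16 = 49.1875
χ² = Σ (O − E)² / E
  disc-shaped: (455 − 442.6875)² / 442.6875 = 0.3424
  spherical: (283 − 295.125)² / 295.125 = 0.4981
  elongated: (49 − 49.1875)² / 49.1875 = 0.0007
χ² = 0.3424 + 0.4981 + 0.0007 = 0.8412 ≈ 0.841
Degrees of freedom = 3 − 1 = 2; critical value at α = 0.01 is 9.21.
Since 0.841 < 9.21, we fail to reject the null hypothesis — the data are consistent with the 9:6:1 ratio.

0.841; consistent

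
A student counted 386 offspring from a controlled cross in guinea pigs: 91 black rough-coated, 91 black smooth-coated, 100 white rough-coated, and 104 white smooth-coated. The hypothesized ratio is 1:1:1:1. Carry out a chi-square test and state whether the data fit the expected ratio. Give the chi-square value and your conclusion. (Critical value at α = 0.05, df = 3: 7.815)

1.337; consistent

Expected counts for N = 386 under a 1:1:1:1 ratio (total parts = 4):
  black rough-coated: 386 × 1/4 = 96.5
  black smooth-coated: 386 × 1/4 = 96.5
  white rough-coated: 386 × 1/4 = 96.5
  white smooth-coated: 386 × 1/4 = 96.5
χ² = Σ (O − E)² / E
  black rough-coated: (91 − 96.5)² / 96.5 = 0.3135
  black smooth-coated: (91 − 96.5)² / 96.5 = 0.3135
  white rough-coated: (100 − 96.5)² / 96.5 = 0.1269
  white smooth-coated: (104 − 96.5)² / 96.5 = 0.5829
χ² = 0.3135 + 0.3135 + 0.1269 + 0.5829 = 1.3368 ≈ 1.337
Degrees of freedom = 4 − 1 = 3; critical value at α = 0.05 is 7.815.
Since 1.337 < 7.815, we fail to reject the null hypothesis — the data are consistent with the 1:1:1:1 ratio.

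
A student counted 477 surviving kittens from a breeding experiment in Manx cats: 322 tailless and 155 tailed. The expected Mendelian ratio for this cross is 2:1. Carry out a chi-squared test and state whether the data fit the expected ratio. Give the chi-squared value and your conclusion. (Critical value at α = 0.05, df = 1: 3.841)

0.151; consistent

Under the 2:1 hypothesis (Σ ratio = 3, N = 477):
  tailless: 477 × 2/3 = 318
  tailed: 477 × 1/3 = 159
χ² = Σ (O − E)² / E
  tailless: (322 − 318)² / 318 = 0.0503
  tailed: (155 − 159)² / 159 = 0.1006
χ² = 0.0503 + 0.1006 = 0.1509 ≈ 0.151
Degrees of freedom = 2 − 1 = 1; critical value at α = 0.05 is 3.841.
Since 0.151 < 3.841, we fail to reject the null hypothesis — the data are consistent with the 2:1 ratio.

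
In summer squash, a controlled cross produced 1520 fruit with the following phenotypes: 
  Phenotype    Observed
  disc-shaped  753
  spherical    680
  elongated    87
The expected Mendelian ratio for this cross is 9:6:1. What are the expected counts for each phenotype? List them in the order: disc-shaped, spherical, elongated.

855, 570, 95

Under the 9:6:1 hypothesis (Σ ratio = 16, N = 1520):
  disc-shaped: 1520 × 9/16 = 855
  spherical: 1520 × 6/16 = 570
  elongated: 1520 × 1/16 = 95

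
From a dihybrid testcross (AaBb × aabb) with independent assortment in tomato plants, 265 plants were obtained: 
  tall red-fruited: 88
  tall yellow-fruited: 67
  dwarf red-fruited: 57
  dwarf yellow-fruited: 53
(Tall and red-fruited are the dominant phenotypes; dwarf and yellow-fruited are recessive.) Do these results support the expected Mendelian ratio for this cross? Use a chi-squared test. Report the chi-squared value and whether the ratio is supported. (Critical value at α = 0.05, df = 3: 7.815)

11.091; not consistent

A dihybrid testcross with independent assortment gives a 1:1:1:1 ratio.
The 1:1:1:1 ratio has 4 parts, so with N = 265 the expected counts are:
  tall red-fruited: 265 × 1/4 = 66.25
  tall yellow-fruited: 265 × 1/4 = 66.25
  dwarf red-fruited: 265 × 1/4 = 66.25
  dwarf yellow-fruited: 265 × 1/4 = 66.25
χ² = Σ (O − E)² / E
  tall red-fruited: (88 − 66.25)² / 66.25 = 7.1406
  tall yellow-fruited: (67 − 66.25)² / 66.25 = 0.0085
  dwarf red-fruited: (57 − 66.25)² / 66.25 = 1.2915
  dwarf yellow-fruited: (53 − 66.25)² / 66.25 = 2.6500
χ² = 7.1406 + 0.0085 + 1.2915 + 2.6500 = 11.0906 ≈ 11.091
Degrees of freedom = 4 − 1 = 3; critical value at α = 0.05 is 7.815.
Since 11.091 > 7.815, we reject the null hypothesis — the data do not fit the 1:1:1:1 ratio.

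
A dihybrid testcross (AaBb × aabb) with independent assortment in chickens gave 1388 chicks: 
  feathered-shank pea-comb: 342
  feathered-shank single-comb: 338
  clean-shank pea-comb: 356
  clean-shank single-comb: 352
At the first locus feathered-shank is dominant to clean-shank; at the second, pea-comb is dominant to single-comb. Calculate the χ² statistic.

0.611

A dihybrid testcross with independent assortment gives a 1:1:1:1 ratio.
Total ratio parts = 4. Expected numbers out of 1388:
  feathered-shank pea-comb: 1388 × 1/4 = 347
  feathered-shank single-comb: 1388 × 1/4 = 347
  clean-shank pea-comb: 1388 × 1/4 = 347
  clean-shank single-comb: 1388 × 1/4 = 347
χ² = Σ (O − E)² / E
  feathered-shank pea-comb: (342 − 347)² / 347 = 0.0720
  feathered-shank single-comb: (338 − 347)² / 347 = 0.2334
  clean-shank pea-comb: (356 − 347)² / 347 = 0.2334
  clean-shank single-comb: (352 − 347)² / 347 = 0.0720
χ² = 0.0720 + 0.2334 + 0.2334 + 0.0720 = 0.6108 ≈ 0.611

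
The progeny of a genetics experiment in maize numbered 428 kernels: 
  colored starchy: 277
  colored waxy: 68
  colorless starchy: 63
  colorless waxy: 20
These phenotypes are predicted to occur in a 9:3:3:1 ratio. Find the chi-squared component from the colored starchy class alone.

Expected counts for N = 428 under a 9:3:3:1 ratio (total parts = 16):
  colored starchy: 428 × 9/16 = 240.75
  colored waxy: 428 × 3/16 = 80.25
  colorless starchy: 428 × 3/16 = 80.25
  colorless waxy: 428 × 1/16 = 26.75
Contribution of colored starchy: (277 − 240.75)² / 240.75 = 5.4582

5.458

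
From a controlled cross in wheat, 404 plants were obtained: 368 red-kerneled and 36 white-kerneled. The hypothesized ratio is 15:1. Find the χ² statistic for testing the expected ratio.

4.882

Under the 15:1 hypothesis (Σ ratio = 16, N = 404):
  red-kerneled: 404 × 15/16 = 378.75
  white-kerneled: 404 × 1/16 = 25.25
χ² = Σ (O − E)² / E
  red-kerneled: (368 − 378.75)² / 378.75 = 0.3051
  white-kerneled: (36 − 25.25)² / 25.25 = 4.5767
χ² = 0.3051 + 4.5767 = 4.8818 ≈ 4.882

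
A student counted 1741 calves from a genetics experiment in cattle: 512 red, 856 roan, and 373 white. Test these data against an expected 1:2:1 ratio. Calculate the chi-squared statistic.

The 1:2:1 ratio has 4 parts, so with N = 1741 the expected counts are:
  red: 1741 × 1/4 = 435.25
  roan: 1741 × 2/4 = 870.5
  white: 1741 × 1/4 = 435.25
χ² = Σ (O − E)² / E
  red: (512 − 435.25)² / 435.25 = 13.5337
  roan: (856 − 870.5)² / 870.5 = 0.2415
  white: (373 − 435.25)² / 435.25 = 8.9031
χ² = 13.5337 + 0.2415 + 8.9031 = 22.6783 ≈ 22.678

22.678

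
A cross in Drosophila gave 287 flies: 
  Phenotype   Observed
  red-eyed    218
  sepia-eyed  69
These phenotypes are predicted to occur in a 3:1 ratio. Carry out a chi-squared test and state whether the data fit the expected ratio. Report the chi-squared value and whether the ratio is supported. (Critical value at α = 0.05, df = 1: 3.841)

0.141; consistent

Under the 3:1 hypothesis (Σ ratio = 4, N = 287):
  red-eyed: 287 × 3/4 = 215.25
  sepia-eyed: 287 × 1/4 = 71.75
χ² = Σ (O − E)² / E
  red-eyed: (218 − 215.25)² / 215.25 = 0.0351
  sepia-eyed: (69 − 71.75)² / 71.75 = 0.1054
χ² = 0.0351 + 0.1054 = 0.1405 ≈ 0.141
Degrees of freedom = 2 − 1 = 1; critical value at α = 0.05 is 3.841.
Since 0.141 < 3.841, we fail to reject the null hypothesis — the data are consistent with the 3:1 ratio.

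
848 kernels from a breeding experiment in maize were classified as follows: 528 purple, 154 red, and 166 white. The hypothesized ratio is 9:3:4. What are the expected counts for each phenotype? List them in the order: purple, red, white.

Total ratio parts = 16. Expected numbers out of 848:
  purple: 848 × 9/16 = 477
  red: 848 × 3/16 = 159
  white: 848 × 4/16 = 212

477, 159, 212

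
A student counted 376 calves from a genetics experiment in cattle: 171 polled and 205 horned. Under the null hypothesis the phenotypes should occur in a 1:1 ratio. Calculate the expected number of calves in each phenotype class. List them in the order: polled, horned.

188, 188

Expected counts for N = 376 under a 1:1 ratio (total parts = 2):
  polled: 376 × 1/2 = 188
  horned: 376 × 1/2 = 188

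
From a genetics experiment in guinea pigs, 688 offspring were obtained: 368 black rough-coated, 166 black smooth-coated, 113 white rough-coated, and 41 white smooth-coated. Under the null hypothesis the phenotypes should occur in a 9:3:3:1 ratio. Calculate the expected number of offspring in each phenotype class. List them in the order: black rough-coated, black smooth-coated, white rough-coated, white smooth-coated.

Total ratio parts = 16. Expected numbers out of 688:
  black rough-coated: 688 × 9/16 = 387
  black smooth-coated: 688 × 3/16 = 129
  white rough-coated: 688 × 3/16 = 129
  white smooth-coated: 688 × 1/16 = 43

387, 129, 129, 43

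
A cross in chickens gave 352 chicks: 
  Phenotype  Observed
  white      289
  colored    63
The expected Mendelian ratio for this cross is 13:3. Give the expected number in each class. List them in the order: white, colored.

286, 66

Total ratio parts = 16. Expected numbers out of 352:
  white: 352 × 13/16 = 286
  colored: 352 × 3/16 = 66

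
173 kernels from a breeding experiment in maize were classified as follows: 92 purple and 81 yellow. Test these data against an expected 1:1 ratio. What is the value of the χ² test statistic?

0.699

The 1:1 ratio has 2 parts, so with N = 173 the expected counts are:
  purple: 173 × 1/2 = 86.5
  yellow: 173 × 1/2 = 86.5
χ² = Σ (O − E)² / E
  purple: (92 − 86.5)² / 86.5 = 0.3497
  yellow: (81 − 86.5)² / 86.5 = 0.3497
χ² = 0.3497 + 0.3497 = 0.6994 ≈ 0.699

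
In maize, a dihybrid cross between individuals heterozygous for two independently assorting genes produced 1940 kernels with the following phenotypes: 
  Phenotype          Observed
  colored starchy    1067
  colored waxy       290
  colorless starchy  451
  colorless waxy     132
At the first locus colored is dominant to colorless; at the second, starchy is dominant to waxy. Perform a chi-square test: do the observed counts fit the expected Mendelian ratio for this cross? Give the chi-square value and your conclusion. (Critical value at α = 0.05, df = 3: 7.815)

37.373; not consistent

A dihybrid F₂ with independent assortment and complete dominance at both loci gives a 9:3:3:1 phenotypic ratio.
Expected counts for N = 1940 under a 9:3:3:1 ratio (total parts = 16):
  colored starchy: 1940 × 9/16 = 1091.25
  colored waxy: 1940 × 3/16 = 363.75
  colorless starchy: 1940 × 3/16 = 363.75
  colorless waxy: 1940 × 1/16 = 121.25
χ² = Σ (O − E)² / E
  colored starchy: (1067 − 1091.25)² / 1091.25 = 0.5389
  colored waxy: (290 − 363.75)² / 363.75 = 14.9527
  colorless starchy: (451 − 363.75)² / 363.75 = 20.9280
  colorless waxy: (132 − 121.25)² / 121.25 = 0.9531
χ² = 0.5389 + 14.9527 + 20.9280 + 0.9531 = 37.3727 ≈ 37.373
Degrees of freedom = 4 − 1 = 3; critical value at α = 0.05 is 7.815.
Since 37.373 > 7.815, we reject the null hypothesis — the data do not fit the 9:3:3:1 ratio.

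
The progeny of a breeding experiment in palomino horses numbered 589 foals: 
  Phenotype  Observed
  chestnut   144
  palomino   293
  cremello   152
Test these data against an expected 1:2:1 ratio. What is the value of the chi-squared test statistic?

0.233

Under the 1:2:1 hypothesis (Σ ratio = 4, N = 589):
  chestnut: 589 × 1/4 = 147.25
  palomino: 589 × 2/4 = 294.5
  cremello: 589 × 1/4 = 147.25
χ² = Σ (O − E)² / E
  chestnut: (144 − 147.25)² / 147.25 = 0.0717
  palomino: (293 − 294.5)² / 294.5 = 0.0076
  cremello: (152 − 147.25)² / 147.25 = 0.1532
χ² = 0.0717 + 0.0076 + 0.1532 = 0.2325 ≈ 0.233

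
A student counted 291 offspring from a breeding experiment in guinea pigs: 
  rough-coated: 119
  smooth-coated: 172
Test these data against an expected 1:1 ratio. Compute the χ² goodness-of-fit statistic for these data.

The 1:1 ratio has 2 parts, so with N = 291 the expected counts are:
  rough-coated: 291 × 1/2 = 145.5
  smooth-coated: 291 × 1/2 = 145.5
χ² = Σ (O − E)² / E
  rough-coated: (119 − 145.5)² / 145.5 = 4.8265
  smooth-coated: (172 − 145.5)² / 145.5 = 4.8265
χ² = 4.8265 + 4.8265 = 9.653

9.653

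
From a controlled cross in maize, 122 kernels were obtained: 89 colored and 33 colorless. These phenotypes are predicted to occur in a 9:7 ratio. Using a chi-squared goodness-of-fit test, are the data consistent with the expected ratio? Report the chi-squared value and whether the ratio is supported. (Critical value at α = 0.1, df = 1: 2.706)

13.827; not consistent

Under the 9:7 hypothesis (Σ ratio = 16, N = 122):
  colored: 122 × 9/16 = 68.625
  colorless: 122 × 7/16 = 53.375
χ² = Σ (O − E)² / E
  colored: (89 − 68.625)² / 68.625 = 6.0494
  colorless: (33 − 53.375)² / 53.375 = 7.7778
χ² = 6.0494 + 7.7778 = 13.8272 ≈ 13.827
Degrees of freedom = 2 − 1 = 1; critical value at α = 0.1 is 2.706.
Since 13.827 > 2.706, we reject the null hypothesis — the data do not fit the 9:7 ratio.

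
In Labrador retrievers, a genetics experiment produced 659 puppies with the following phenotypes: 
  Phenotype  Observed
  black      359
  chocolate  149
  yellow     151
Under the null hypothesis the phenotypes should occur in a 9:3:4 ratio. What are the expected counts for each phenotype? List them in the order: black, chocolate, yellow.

370.6875, 123.5625, 164.75

Expected counts for N = 659 under a 9:3:4 ratio (total parts = 16):
  black: 659 × 9/16 = 370.6875
  chocolate: 659 × 3/16 = 123.5625
  yellow: 659 × 4/16 = 164.75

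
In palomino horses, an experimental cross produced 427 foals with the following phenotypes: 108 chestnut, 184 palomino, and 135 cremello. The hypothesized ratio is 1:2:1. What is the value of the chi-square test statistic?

11.567

Expected counts for N = 427 under a 1:2:1 ratio (total parts = 4):
  chestnut: 427 × 1/4 = 106.75
  palomino: 427 × 2/4 = 213.5
  cremello: 427 × 1/4 = 106.75
χ² = Σ (O − E)² / E
  chestnut: (108 − 106.75)² / 106.75 = 0.0146
  palomino: (184 − 213.5)² / 213.5 = 4.0761
  cremello: (135 − 106.75)² / 106.75 = 7.4760
χ² = 0.0146 + 4.0761 + 7.4760 = 11.5667 ≈ 11.567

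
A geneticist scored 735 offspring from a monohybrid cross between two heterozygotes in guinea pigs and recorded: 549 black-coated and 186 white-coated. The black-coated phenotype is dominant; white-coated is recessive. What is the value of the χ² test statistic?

For a monohybrid cross between heterozygotes with complete dominance, the expected phenotypic ratio is 3:1.
Expected counts for N = 735 under a 3:1 ratio (total parts = 4):
  black-coated: 735 × 3/4 = 551.25
  white-coated: 735 × 1/4 = 183.75
χ² = Σ (O − E)² / E
  black-coated: (549 − 551.25)² / 551.25 = 0.0092
  white-coated: (186 − 183.75)² / 183.75 = 0.0276
χ² = 0.0092 + 0.0276 = 0.0368 ≈ 0.037

0.037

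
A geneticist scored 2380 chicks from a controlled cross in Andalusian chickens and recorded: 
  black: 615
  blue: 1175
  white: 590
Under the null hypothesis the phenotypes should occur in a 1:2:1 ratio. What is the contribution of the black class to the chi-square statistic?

Under the 1:2:1 hypothesis (Σ ratio = 4, N = 2380):
  black: 2380 × 1/4 = 595
  blue: 2380 × 2/4 = 1190
  white: 2380 × 1/4 = 595
Contribution of black: (615 − 595)² / 595 = 0.6723

0.672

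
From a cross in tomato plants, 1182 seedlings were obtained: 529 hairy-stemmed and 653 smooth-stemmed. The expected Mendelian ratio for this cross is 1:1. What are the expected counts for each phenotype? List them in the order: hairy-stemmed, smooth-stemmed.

591, 591

The 1:1 ratio has 2 parts, so with N = 1182 the expected counts are:
  hairy-stemmed: 1182 × 1/2 = 591
  smooth-stemmed: 1182 × 1/2 = 591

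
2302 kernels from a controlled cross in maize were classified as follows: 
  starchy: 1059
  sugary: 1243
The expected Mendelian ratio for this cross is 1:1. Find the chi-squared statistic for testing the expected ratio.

The 1:1 ratio has 2 parts, so with N = 2302 the expected counts are:
  starchy: 2302 × 1/2 = 1151
  sugary: 2302 × 1/2 = 1151
χ² = Σ (O − E)² / E
  starchy: (1059 − 1151)² / 1151 = 7.3536
  sugary: (1243 − 1151)² / 1151 = 7.3536
χ² = 7.3536 + 7.3536 = 14.7072 ≈ 14.707

14.707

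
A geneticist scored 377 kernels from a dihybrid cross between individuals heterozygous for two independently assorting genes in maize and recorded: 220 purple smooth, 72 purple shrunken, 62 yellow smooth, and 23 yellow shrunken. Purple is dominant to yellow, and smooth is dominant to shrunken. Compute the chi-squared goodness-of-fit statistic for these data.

1.403

A dihybrid F₂ with independent assortment and complete dominance at both loci gives a 9:3:3:1 phenotypic ratio.
Total ratio parts = 16. Expected numbers out of 377:
  purple smooth: 377 × 9/16 = 212.0625
  purple shrunken: 377 × 3/16 = 70.6875
  yellow smooth: 377 × 3/16 = 70.6875
  yellow shrunken: 377 × 1/16 = 23.5625
χ² = Σ (O − E)² / E
  purple smooth: (220 − 212.0625)² / 212.0625 = 0.2971
  purple shrunken: (72 − 70.6875)² / 70.6875 = 0.0244
  yellow smooth: (62 − 70.6875)² / 70.6875 = 1.0677
  yellow shrunken: (23 − 23.5625)² / 23.5625 = 0.0134
χ² = 0.2971 + 0.0244 + 1.0677 + 0.0134 = 1.4026 ≈ 1.403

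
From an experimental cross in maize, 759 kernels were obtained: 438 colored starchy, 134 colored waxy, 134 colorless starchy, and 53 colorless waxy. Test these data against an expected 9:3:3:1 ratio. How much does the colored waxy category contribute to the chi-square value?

Total ratio parts = 16. Expected numbers out of 759:
  colored starchy: 759 × 9/16 = 426.9375
  colored waxy: 759 × 3/16 = 142.3125
  colorless starchy: 759 × 3/16 = 142.3125
  colorless waxy: 759 × 1/16 = 47.4375
Contribution of colored waxy: (134 − 142.3125)² / 142.3125 = 0.4855

0.486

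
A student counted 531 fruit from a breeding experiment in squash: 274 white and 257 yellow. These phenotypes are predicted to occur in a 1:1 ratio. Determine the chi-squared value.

0.544

Total ratio parts = 2. Expected numbers out of 531:
  white: 531 × 1/2 = 265.5
  yellow: 531 × 1/2 = 265.5
χ² = Σ (O − E)² / E
  white: (274 − 265.5)² / 265.5 = 0.2721
  yellow: (257 − 265.5)² / 265.5 = 0.2721
χ² = 0.2721 + 0.2721 = 0.5442 ≈ 0.544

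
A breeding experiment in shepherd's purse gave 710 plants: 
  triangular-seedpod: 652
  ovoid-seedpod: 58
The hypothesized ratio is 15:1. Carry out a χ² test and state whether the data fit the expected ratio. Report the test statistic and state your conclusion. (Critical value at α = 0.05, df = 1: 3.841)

Under the 15:1 hypothesis (Σ ratio = 16, N = 710):
  triangular-seedpod: 710 × 15/16 = 665.625
  ovoid-seedpod: 710 × 1/16 = 44.375
χ² = Σ (O − E)² / E
  triangular-seedpod: (652 − 665.625)² / 665.625 = 0.2789
  ovoid-seedpod: (58 − 44.375)² / 44.375 = 4.1835
χ² = 0.2789 + 4.1835 = 4.4624 ≈ 4.462
Degrees of freedom = 2 − 1 = 1; critical value at α = 0.05 is 3.841.
Since 4.462 > 3.841, we reject the null hypothesis — the data do not fit the 15:1 ratio.

4.462; not consistent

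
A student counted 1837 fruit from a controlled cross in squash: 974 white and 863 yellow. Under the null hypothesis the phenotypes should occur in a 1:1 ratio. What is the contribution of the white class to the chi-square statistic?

Expected counts for N = 1837 under a 1:1 ratio (total parts = 2):
  white: 1837 × 1/2 = 918.5
  yellow: 1837 × 1/2 = 918.5
Contribution of white: (974 − 918.5)² / 918.5 = 3.3536

3.354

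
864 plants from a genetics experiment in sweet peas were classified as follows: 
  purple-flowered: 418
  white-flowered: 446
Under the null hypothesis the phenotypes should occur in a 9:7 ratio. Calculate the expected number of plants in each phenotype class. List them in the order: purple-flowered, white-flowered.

486, 378

Total ratio parts = 16. Expected numbers out of 864:
  purple-flowered: 864 × 9/16 = 486
  white-flowered: 864 × 7/16 = 378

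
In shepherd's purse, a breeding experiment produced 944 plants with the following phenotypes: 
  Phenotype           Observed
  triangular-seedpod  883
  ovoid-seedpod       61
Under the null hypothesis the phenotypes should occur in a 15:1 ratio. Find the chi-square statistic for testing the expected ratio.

The 15:1 ratio has 16 parts, so with N = 944 the expected counts are:
  triangular-seedpod: 944 × 15/16 = 885
  ovoid-seedpod: 944 × 1/16 = 59
χ² = Σ (O − E)² / E
  triangular-seedpod: (883 − 885)² / 885 = 0.0045
  ovoid-seedpod: (61 − 59)² / 59 = 0.0678
χ² = 0.0045 + 0.0678 = 0.0723 ≈ 0.072

0.072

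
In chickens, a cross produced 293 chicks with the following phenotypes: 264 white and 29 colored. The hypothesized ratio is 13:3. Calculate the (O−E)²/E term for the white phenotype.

Total ratio parts = 16. Expected numbers out of 293:
  white: 293 × 13/16 = 238.0625
  colored: 293 × 3/16 = 54.9375
Contribution of white: (264 − 238.0625)² / 238.0625 = 2.8260

2.826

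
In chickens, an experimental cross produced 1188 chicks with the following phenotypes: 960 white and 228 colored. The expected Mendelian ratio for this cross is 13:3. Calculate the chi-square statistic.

0.152

Expected counts for N = 1188 under a 13:3 ratio (total parts = 16):
  white: 1188 × 13/16 = 965.25
  colored: 1188 × 3/16 = 222.75
χ² = Σ (O − E)² / E
  white: (960 − 965.25)² / 965.25 = 0.0286
  colored: (228 − 222.75)² / 222.75 = 0.1237
χ² = 0.0286 + 0.1237 = 0.1523 ≈ 0.152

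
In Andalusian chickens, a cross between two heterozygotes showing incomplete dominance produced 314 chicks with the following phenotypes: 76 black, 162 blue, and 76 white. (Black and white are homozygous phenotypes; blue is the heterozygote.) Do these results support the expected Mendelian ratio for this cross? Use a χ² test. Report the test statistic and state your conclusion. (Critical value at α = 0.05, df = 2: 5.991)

0.318; consistent

With incomplete dominance, a heterozygote × heterozygote cross gives a 1:2:1 phenotypic ratio.
The 1:2:1 ratio has 4 parts, so with N = 314 the expected counts are:
  black: 314 × 1/4 = 78.5
  blue: 314 × 2/4 = 157
  white: 314 × 1/4 = 78.5
χ² = Σ (O − E)² / E
  black: (76 − 78.5)² / 78.5 = 0.0796
  blue: (162 − 157)² / 157 = 0.1592
  white: (76 − 78.5)² / 78.5 = 0.0796
χ² = 0.0796 + 0.1592 + 0.0796 = 0.3184 ≈ 0.318
Degrees of freedom = 3 − 1 = 2; critical value at α = 0.05 is 5.991.
Since 0.318 < 5.991, we fail to reject the null hypothesis — the data are consistent with the 1:2:1 ratio.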